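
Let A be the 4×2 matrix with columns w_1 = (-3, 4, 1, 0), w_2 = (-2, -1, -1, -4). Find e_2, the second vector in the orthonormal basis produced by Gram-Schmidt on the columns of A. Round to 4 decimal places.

e_1 = w_1/‖w_1‖ = (-3, 4, 1, 0)/5.0990 = (-0.5883, 0.7845, 0.1961, 0.0000).
r_{12} = e_1·w_2 = 0.1961.
u_2 = w_2 − 0.1961·e_1 = (-1.8846, -1.1538, -1.0385, -4.0000).
‖u_2‖ = 4.6863, so e_2 = (-0.4022, -0.2462, -0.2216, -0.8535).

e_2 = (-0.4022, -0.2462, -0.2216, -0.8535)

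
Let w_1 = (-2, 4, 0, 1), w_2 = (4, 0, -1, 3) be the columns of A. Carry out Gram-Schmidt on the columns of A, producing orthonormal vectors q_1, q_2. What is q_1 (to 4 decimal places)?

w_1 = (-2, 4, 0, 1); ‖w_1‖ = 4.5826, so q_1 = (-0.4364, 0.8729, 0.0000, 0.2182).

q_1 = (-0.4364, 0.8729, 0.0000, 0.2182)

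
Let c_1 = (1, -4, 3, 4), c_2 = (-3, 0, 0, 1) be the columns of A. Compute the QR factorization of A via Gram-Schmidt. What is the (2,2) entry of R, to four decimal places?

q_1 = c_1/‖c_1‖ = (1, -4, 3, 4)/6.4807 = (0.1543, -0.6172, 0.4629, 0.6172).
r_{12} = q_1·c_2 = 0.1543.
u_2 = c_2 − 0.1543·q_1 = (-3.0238, 0.0952, -0.0714, 0.9048).
r_{22} = ‖u_2‖ = 3.1585.

r_{22} = 3.1585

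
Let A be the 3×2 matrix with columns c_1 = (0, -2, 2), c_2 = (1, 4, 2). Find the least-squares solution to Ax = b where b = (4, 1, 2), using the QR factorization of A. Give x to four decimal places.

q_1 = c_1/‖c_1‖ = (0, -2, 2)/2.8284 = (0.0000, -0.7071, 0.7071).
r_{12} = q_1·c_2 = -1.4142.
u_2 = c_2 + 1.4142·q_1 = (1.0000, 3.0000, 3.0000).
‖u_2‖ = 4.3589, so q_2 = (0.2294, 0.6882, 0.6882).
Qᵀb = (0.7071, 2.9824).
Back-substitute: x_2 = 2.9824/4.3589 = 0.6842.
x_1 = (0.7071 + 1.4142·0.6842)/2.8284 = 0.5921.

x = (0.5921, 0.6842)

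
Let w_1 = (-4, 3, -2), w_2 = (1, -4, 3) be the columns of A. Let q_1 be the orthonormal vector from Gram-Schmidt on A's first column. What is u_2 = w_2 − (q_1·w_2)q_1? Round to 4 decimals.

u_2 = (-2.0345, -1.7241, 1.4828)

q_1 = w_1/‖w_1‖ = (-4, 3, -2)/5.3852 = (-0.7428, 0.5571, -0.3714).
r_{12} = q_1·w_2 = -4.0853.
u_2 = w_2 + 4.0853·q_1 = (-2.0345, -1.7241, 1.4828).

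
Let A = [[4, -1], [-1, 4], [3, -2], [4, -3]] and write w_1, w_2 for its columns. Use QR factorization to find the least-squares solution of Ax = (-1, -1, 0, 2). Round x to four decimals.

q_1 = w_1/‖w_1‖ = (4, -1, 3, 4)/6.4807 = (0.6172, -0.1543, 0.4629, 0.6172).
r_{12} = q_1·w_2 = -4.0119.
u_2 = w_2 + 4.0119·q_1 = (1.4762, 3.3810, -0.1429, -0.5238).
‖u_2‖ = 3.7289, so q_2 = (0.3959, 0.9067, -0.0383, -0.1405).
Qᵀb = (0.7715, -1.5835).
Back-substitute: x_2 = -1.5835/3.7289 = -0.4247.
x_1 = (0.7715 + 4.0119·(-0.4247))/6.4807 = -0.1438.

x = (-0.1438, -0.4247)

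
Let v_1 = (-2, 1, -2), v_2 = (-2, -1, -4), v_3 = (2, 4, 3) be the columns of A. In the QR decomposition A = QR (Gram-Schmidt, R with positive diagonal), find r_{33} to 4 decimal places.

v_1 = (-2, 1, -2); ‖v_1‖ = 3.0000, so q_1 = (-0.6667, 0.3333, -0.6667).
q_1·v_2 = (-0.6667)·(-2) + 0.3333·(-1) + (-0.6667)·(-4) = 3.6667.
u_2 = v_2 − 3.6667·q_1 = (0.4444, -2.2222, -1.5556).
‖u_2‖ = 2.7487, so q_2 = (0.1617, -0.8085, -0.5659).
q_1·v_3 = (-0.6667)·2 + 0.3333·4 + (-0.6667)·3 = -2.0000; q_2·v_3 = 0.1617·2 + (-0.8085)·4 + (-0.5659)·3 = -4.6082.
u_3 = v_3 + 2.0000·q_1 + 4.6082·q_2 = (1.4118, 0.9412, -0.9412).
r_{33} = ‖u_3‖ = 1.9403.

r_{33} = 1.9403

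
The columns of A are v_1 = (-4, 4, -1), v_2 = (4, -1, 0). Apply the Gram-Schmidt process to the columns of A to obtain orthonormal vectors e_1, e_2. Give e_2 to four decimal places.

v_1 = (-4, 4, -1); ‖v_1‖ = 5.7446, so e_1 = (-0.6963, 0.6963, -0.1741).
e_1·v_2 = (-0.6963)·4 + 0.6963·(-1) + (-0.1741)·0 = -3.4816.
u_2 = v_2 + 3.4816·e_1 = (1.5758, 1.4242, -0.6061).
‖u_2‖ = 2.2088, so e_2 = (0.7134, 0.6448, -0.2744).

e_2 = (0.7134, 0.6448, -0.2744)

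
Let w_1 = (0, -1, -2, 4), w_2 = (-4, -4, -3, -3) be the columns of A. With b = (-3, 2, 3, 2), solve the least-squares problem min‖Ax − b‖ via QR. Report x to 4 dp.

q_1 = w_1/‖w_1‖ = (0, -1, -2, 4)/4.5826 = (0.0000, -0.2182, -0.4364, 0.8729).
r_{12} = q_1·w_2 = -0.4364.
u_2 = w_2 + 0.4364·q_1 = (-4.0000, -4.0952, -3.1905, -2.6190).
‖u_2‖ = 7.0576, so q_2 = (-0.5668, -0.5803, -0.4521, -0.3711).
Qᵀb = (0.0000, -1.5586).
Back-substitute: x_2 = -1.5586/7.0576 = -0.2208.
x_1 = (0.0000 + 0.4364·(-0.2208))/4.5826 = -0.0210.

x = (-0.0210, -0.2208)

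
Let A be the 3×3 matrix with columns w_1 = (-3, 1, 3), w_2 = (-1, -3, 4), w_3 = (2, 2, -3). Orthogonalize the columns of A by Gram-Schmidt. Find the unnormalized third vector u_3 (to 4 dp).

q_1 = w_1/‖w_1‖ = (-3, 1, 3)/4.3589 = (-0.6882, 0.2294, 0.6882).
r_{12} = q_1·w_2 = 2.7530.
u_2 = w_2 − 2.7530·q_1 = (0.8947, -3.6316, 2.1053).
‖u_2‖ = 4.2920, so q_2 = (0.2085, -0.8461, 0.4905).
r_{13} = q_1·w_3 = -2.9824; r_{23} = q_2·w_3 = -2.7469.
u_3 = w_3 + 2.9824·q_1 + 2.7469·q_2 = (0.5200, 0.3600, 0.4000).

u_3 = (0.5200, 0.3600, 0.4000)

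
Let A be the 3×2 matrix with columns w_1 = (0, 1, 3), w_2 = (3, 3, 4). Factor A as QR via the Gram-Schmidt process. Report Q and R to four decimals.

Q = [[0.0000, 0.8847], [0.3162, 0.4423], [0.9487, -0.1474]], R = [[3.1623, 4.7434], [0.0000, 3.3912]]

w_1 = (0, 1, 3); ‖w_1‖ = 3.1623, so q_1 = (0.0000, 0.3162, 0.9487).
q_1·w_2 = 0.0000·3 + 0.3162·3 + 0.9487·4 = 4.7434.
u_2 = w_2 − 4.7434·q_1 = (3.0000, 1.5000, -0.5000).
‖u_2‖ = 3.3912, so q_2 = (0.8847, 0.4423, -0.1474).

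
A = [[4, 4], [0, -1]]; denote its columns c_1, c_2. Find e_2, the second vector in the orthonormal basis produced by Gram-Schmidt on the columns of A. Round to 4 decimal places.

e_2 = (0.0000, -1.0000)

c_1 = (4, 0); ‖c_1‖ = 4.0000, so e_1 = (1.0000, 0.0000).
e_1·c_2 = 1.0000·4 + 0.0000·(-1) = 4.0000.
u_2 = c_2 − 4.0000·e_1 = (0.0000, -1.0000).
‖u_2‖ = 1.0000, so e_2 = (0.0000, -1.0000).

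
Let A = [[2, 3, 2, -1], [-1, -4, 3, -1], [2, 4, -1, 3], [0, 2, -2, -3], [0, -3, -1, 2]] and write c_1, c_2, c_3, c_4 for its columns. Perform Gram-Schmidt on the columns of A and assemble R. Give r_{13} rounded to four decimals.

r_{13} = -0.3333

c_1 = (2, -1, 2, 0, 0); ‖c_1‖ = 3.0000, so e_1 = (0.6667, -0.3333, 0.6667, 0.0000, 0.0000).
r_{13} = e_1·c_3 = -0.3333.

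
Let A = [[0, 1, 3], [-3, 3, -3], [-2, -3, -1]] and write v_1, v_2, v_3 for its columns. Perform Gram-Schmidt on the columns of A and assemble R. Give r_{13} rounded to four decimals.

v_1 = (0, -3, -2); ‖v_1‖ = 3.6056, so e_1 = (0.0000, -0.8321, -0.5547).
r_{13} = e_1·v_3 = 3.0509.

r_{13} = 3.0509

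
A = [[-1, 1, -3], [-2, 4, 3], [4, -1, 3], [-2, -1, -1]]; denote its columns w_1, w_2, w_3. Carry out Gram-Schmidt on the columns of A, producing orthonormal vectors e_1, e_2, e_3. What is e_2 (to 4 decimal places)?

w_1 = (-1, -2, 4, -2); ‖w_1‖ = 5.0000, so e_1 = (-0.2000, -0.4000, 0.8000, -0.4000).
e_1·w_2 = (-0.2000)·1 + (-0.4000)·4 + 0.8000·(-1) + (-0.4000)·(-1) = -2.2000.
u_2 = w_2 + 2.2000·e_1 = (0.5600, 3.1200, 0.7600, -1.8800).
‖u_2‖ = 3.7630, so e_2 = (0.1488, 0.8291, 0.2020, -0.4996).

e_2 = (0.1488, 0.8291, 0.2020, -0.4996)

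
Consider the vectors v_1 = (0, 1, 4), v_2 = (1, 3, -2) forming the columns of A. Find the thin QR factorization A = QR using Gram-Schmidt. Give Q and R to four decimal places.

Q = [[0.0000, 0.2825], [0.2425, 0.9306], [0.9701, -0.2327]], R = [[4.1231, -1.2127], [0.0000, 3.5397]]

v_1 = (0, 1, 4); ‖v_1‖ = 4.1231, so e_1 = (0.0000, 0.2425, 0.9701).
e_1·v_2 = 0.0000·1 + 0.2425·3 + 0.9701·(-2) = -1.2127.
u_2 = v_2 + 1.2127·e_1 = (1.0000, 3.2941, -0.8235).
‖u_2‖ = 3.5397, so e_2 = (0.2825, 0.9306, -0.2327).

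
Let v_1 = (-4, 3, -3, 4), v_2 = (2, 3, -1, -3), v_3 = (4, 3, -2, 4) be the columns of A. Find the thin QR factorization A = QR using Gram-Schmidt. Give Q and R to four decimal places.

Q = [[-0.5657, 0.2918, 0.7640], [0.4243, 0.7467, 0.0984], [-0.4243, -0.3176, -0.0761], [0.5657, -0.5064, 0.6331]], R = [[7.0711, -1.1314, 2.1213], [0.0000, 4.6605, 2.0170], [0.0000, 0.0000, 6.0359]]

v_1 = (-4, 3, -3, 4); ‖v_1‖ = 7.0711, so e_1 = (-0.5657, 0.4243, -0.4243, 0.5657).
e_1·v_2 = (-0.5657)·2 + 0.4243·3 + (-0.4243)·(-1) + 0.5657·(-3) = -1.1314.
u_2 = v_2 + 1.1314·e_1 = (1.3600, 3.4800, -1.4800, -2.3600).
‖u_2‖ = 4.6605, so e_2 = (0.2918, 0.7467, -0.3176, -0.5064).
e_1·v_3 = (-0.5657)·4 + 0.4243·3 + (-0.4243)·(-2) + 0.5657·4 = 2.1213; e_2·v_3 = 0.2918·4 + 0.7467·3 + (-0.3176)·(-2) + (-0.5064)·4 = 2.0170.
u_3 = v_3 − 2.1213·e_1 − 2.0170·e_2 = (4.6114, 0.5939, -0.4595, 3.8214).
‖u_3‖ = 6.0359, so e_3 = (0.7640, 0.0984, -0.0761, 0.6331).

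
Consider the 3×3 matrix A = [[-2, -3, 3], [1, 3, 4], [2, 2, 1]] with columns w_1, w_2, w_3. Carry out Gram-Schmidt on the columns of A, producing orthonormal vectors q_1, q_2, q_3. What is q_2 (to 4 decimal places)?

q_2 = (-0.0619, 0.8666, -0.4952)

w_1 = (-2, 1, 2); ‖w_1‖ = 3.0000, so q_1 = (-0.6667, 0.3333, 0.6667).
q_1·w_2 = (-0.6667)·(-3) + 0.3333·3 + 0.6667·2 = 4.3333.
u_2 = w_2 − 4.3333·q_1 = (-0.1111, 1.5556, -0.8889).
‖u_2‖ = 1.7951, so q_2 = (-0.0619, 0.8666, -0.4952).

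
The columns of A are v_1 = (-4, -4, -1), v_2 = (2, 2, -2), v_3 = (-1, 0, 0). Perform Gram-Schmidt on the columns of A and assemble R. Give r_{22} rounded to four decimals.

v_1 = (-4, -4, -1); ‖v_1‖ = 5.7446, so q_1 = (-0.6963, -0.6963, -0.1741).
q_1·v_2 = (-0.6963)·2 + (-0.6963)·2 + (-0.1741)·(-2) = -2.4371.
u_2 = v_2 + 2.4371·q_1 = (0.3030, 0.3030, -2.4242).
r_{22} = ‖u_2‖ = 2.4618.

r_{22} = 2.4618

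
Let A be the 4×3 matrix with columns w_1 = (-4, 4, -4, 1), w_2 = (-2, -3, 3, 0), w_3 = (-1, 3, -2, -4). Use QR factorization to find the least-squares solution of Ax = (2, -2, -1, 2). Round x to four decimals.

w_1 = (-4, 4, -4, 1); ‖w_1‖ = 7.0000, so e_1 = (-0.5714, 0.5714, -0.5714, 0.1429).
e_1·w_2 = (-0.5714)·(-2) + 0.5714·(-3) + (-0.5714)·3 + 0.1429·0 = -2.2857.
u_2 = w_2 + 2.2857·e_1 = (-3.3061, -1.6939, 1.6939, 0.3265).
‖u_2‖ = 4.0958, so e_2 = (-0.8072, -0.4136, 0.4136, 0.0797).
e_1·w_3 = (-0.5714)·(-1) + 0.5714·3 + (-0.5714)·(-2) + 0.1429·(-4) = 2.8571; e_2·w_3 = (-0.8072)·(-1) + (-0.4136)·3 + 0.4136·(-2) + 0.0797·(-4) = -1.5795.
u_3 = w_3 − 2.8571·e_1 + 1.5795·e_2 = (-0.6423, 0.7141, 0.2859, -4.2822).
‖u_3‖ = 4.3979, so e_3 = (-0.1461, 0.1624, 0.0650, -0.9737).
Qᵀb = (-1.4286, -1.0414, -2.6292).
Back-substitute: x_3 = -2.6292/4.3979 = -0.5978.
x_2 = (-1.0414 + 1.5795·(-0.5978))/4.0958 = -0.4848.
x_1 = (-1.4286 + 2.2857·(-0.4848) − 2.8571·(-0.5978))/7.0000 = -0.1184.

x = (-0.1184, -0.4848, -0.5978)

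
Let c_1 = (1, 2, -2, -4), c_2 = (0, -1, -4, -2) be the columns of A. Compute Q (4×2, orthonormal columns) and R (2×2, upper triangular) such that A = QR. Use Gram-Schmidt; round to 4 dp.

q_1 = c_1/‖c_1‖ = (1, 2, -2, -4)/5.0000 = (0.2000, 0.4000, -0.4000, -0.8000).
r_{12} = q_1·c_2 = 2.8000.
u_2 = c_2 − 2.8000·q_1 = (-0.5600, -2.1200, -2.8800, 0.2400).
‖u_2‖ = 3.6277, so q_2 = (-0.1544, -0.5844, -0.7939, 0.0662).

Q = [[0.2000, -0.1544], [0.4000, -0.5844], [-0.4000, -0.7939], [-0.8000, 0.0662]], R = [[5.0000, 2.8000], [0.0000, 3.6277]]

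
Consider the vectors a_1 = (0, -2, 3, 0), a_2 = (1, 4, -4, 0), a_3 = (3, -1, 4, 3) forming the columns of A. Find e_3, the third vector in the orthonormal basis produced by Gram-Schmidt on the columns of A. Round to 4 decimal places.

a_1 = (0, -2, 3, 0); ‖a_1‖ = 3.6056, so e_1 = (0.0000, -0.5547, 0.8321, 0.0000).
e_1·a_2 = 0.0000·1 + (-0.5547)·4 + 0.8321·(-4) + 0.0000·0 = -5.5470.
u_2 = a_2 + 5.5470·e_1 = (1.0000, 0.9231, 0.6154, 0.0000).
‖u_2‖ = 1.4936, so e_2 = (0.6695, 0.6180, 0.4120, 0.0000).
e_1·a_3 = 0.0000·3 + (-0.5547)·(-1) + 0.8321·4 + 0.0000·3 = 3.8829; e_2·a_3 = 0.6695·3 + 0.6180·(-1) + 0.4120·4 + 0.0000·3 = 3.0387.
u_3 = a_3 − 3.8829·e_1 − 3.0387·e_2 = (0.9655, -0.7241, -0.4828, 3.0000).
‖u_3‖ = 3.2695, so e_3 = (0.2953, -0.2215, -0.1477, 0.9176).

e_3 = (0.2953, -0.2215, -0.1477, 0.9176)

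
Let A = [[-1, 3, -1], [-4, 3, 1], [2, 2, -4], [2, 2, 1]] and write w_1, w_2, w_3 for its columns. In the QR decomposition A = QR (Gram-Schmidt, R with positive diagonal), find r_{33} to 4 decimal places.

w_1 = (-1, -4, 2, 2); ‖w_1‖ = 5.0000, so e_1 = (-0.2000, -0.8000, 0.4000, 0.4000).
e_1·w_2 = (-0.2000)·3 + (-0.8000)·3 + 0.4000·2 + 0.4000·2 = -1.4000.
u_2 = w_2 + 1.4000·e_1 = (2.7200, 1.8800, 2.5600, 2.5600).
‖u_2‖ = 4.9031, so e_2 = (0.5548, 0.3834, 0.5221, 0.5221).
e_1·w_3 = (-0.2000)·(-1) + (-0.8000)·1 + 0.4000·(-4) + 0.4000·1 = -1.8000; e_2·w_3 = 0.5548·(-1) + 0.3834·1 + 0.5221·(-4) + 0.5221·1 = -1.7377.
u_3 = w_3 + 1.8000·e_1 + 1.7377·e_2 = (-0.3960, 0.2263, -2.3727, 2.6273).
r_{33} = ‖u_3‖ = 3.5694.

r_{33} = 3.5694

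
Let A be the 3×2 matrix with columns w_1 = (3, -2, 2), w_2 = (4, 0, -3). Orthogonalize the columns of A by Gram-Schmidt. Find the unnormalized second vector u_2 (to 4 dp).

q_1 = w_1/‖w_1‖ = (3, -2, 2)/4.1231 = (0.7276, -0.4851, 0.4851).
r_{12} = q_1·w_2 = 1.4552.
u_2 = w_2 − 1.4552·q_1 = (2.9412, 0.7059, -3.7059).

u_2 = (2.9412, 0.7059, -3.7059)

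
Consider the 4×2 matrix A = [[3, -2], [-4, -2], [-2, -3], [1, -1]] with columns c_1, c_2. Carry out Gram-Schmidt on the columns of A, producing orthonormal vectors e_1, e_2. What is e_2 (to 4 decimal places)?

c_1 = (3, -4, -2, 1); ‖c_1‖ = 5.4772, so e_1 = (0.5477, -0.7303, -0.3651, 0.1826).
e_1·c_2 = 0.5477·(-2) + (-0.7303)·(-2) + (-0.3651)·(-3) + 0.1826·(-1) = 1.2780.
u_2 = c_2 − 1.2780·e_1 = (-2.7000, -1.0667, -2.5333, -1.2333).
‖u_2‖ = 4.0456, so e_2 = (-0.6674, -0.2637, -0.6262, -0.3049).

e_2 = (-0.6674, -0.2637, -0.6262, -0.3049)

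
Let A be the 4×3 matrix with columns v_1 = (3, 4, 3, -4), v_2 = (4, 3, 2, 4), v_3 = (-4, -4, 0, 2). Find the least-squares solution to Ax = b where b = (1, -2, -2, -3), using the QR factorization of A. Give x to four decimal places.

v_1 = (3, 4, 3, -4); ‖v_1‖ = 7.0711, so q_1 = (0.4243, 0.5657, 0.4243, -0.5657).
q_1·v_2 = 0.4243·4 + 0.5657·3 + 0.4243·2 + (-0.5657)·4 = 1.9799.
u_2 = v_2 − 1.9799·q_1 = (3.1600, 1.8800, 1.1600, 5.1200).
‖u_2‖ = 6.4094, so q_2 = (0.4930, 0.2933, 0.1810, 0.7988).
q_1·v_3 = 0.4243·(-4) + 0.5657·(-4) + 0.4243·0 + (-0.5657)·2 = -5.0912; q_2·v_3 = 0.4930·(-4) + 0.2933·(-4) + 0.1810·0 + 0.7988·2 = -1.5477.
u_3 = v_3 + 5.0912·q_1 + 1.5477·q_2 = (-1.0769, -0.6660, 2.4401, 0.3564).
‖u_3‖ = 2.7721, so q_3 = (-0.3885, -0.2403, 0.8802, 0.1286).
Qᵀb = (0.1414, -2.8521, -2.0541).
Back-substitute: x_3 = -2.0541/2.7721 = -0.7410.
x_2 = (-2.8521 + 1.5477·(-0.7410))/6.4094 = -0.6239.
x_1 = (0.1414 − 1.9799·(-0.6239) + 5.0912·(-0.7410))/7.0711 = -0.3388.

x = (-0.3388, -0.6239, -0.7410)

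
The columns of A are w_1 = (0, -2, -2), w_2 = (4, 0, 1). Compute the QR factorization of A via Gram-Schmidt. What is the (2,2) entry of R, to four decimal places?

r_{22} = 4.0620

e_1 = w_1/‖w_1‖ = (0, -2, -2)/2.8284 = (0.0000, -0.7071, -0.7071).
r_{12} = e_1·w_2 = -0.7071.
u_2 = w_2 + 0.7071·e_1 = (4.0000, -0.5000, 0.5000).
r_{22} = ‖u_2‖ = 4.0620.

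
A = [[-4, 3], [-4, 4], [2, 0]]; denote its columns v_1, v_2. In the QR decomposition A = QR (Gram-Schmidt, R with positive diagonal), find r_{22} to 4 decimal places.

v_1 = (-4, -4, 2); ‖v_1‖ = 6.0000, so e_1 = (-0.6667, -0.6667, 0.3333).
e_1·v_2 = (-0.6667)·3 + (-0.6667)·4 + 0.3333·0 = -4.6667.
u_2 = v_2 + 4.6667·e_1 = (-0.1111, 0.8889, 1.5556).
r_{22} = ‖u_2‖ = 1.7951.

r_{22} = 1.7951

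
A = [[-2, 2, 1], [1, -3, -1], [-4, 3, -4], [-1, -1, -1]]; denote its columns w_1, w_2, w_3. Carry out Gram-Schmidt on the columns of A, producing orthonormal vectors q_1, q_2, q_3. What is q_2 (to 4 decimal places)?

q_2 = (0.1264, -0.7586, -0.0948, -0.6321)

w_1 = (-2, 1, -4, -1); ‖w_1‖ = 4.6904, so q_1 = (-0.4264, 0.2132, -0.8528, -0.2132).
q_1·w_2 = (-0.4264)·2 + 0.2132·(-3) + (-0.8528)·3 + (-0.2132)·(-1) = -3.8376.
u_2 = w_2 + 3.8376·q_1 = (0.3636, -2.1818, -0.2727, -1.8182).
‖u_2‖ = 2.8762, so q_2 = (0.1264, -0.7586, -0.0948, -0.6321).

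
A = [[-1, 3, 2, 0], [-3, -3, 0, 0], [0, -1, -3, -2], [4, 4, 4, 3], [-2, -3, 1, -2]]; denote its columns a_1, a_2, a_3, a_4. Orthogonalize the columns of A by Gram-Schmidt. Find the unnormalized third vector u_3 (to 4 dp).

q_1 = a_1/‖a_1‖ = (-1, -3, 0, 4, -2)/5.4772 = (-0.1826, -0.5477, 0.0000, 0.7303, -0.3651).
r_{12} = q_1·a_2 = 5.1121.
u_2 = a_2 − 5.1121·q_1 = (3.9333, -0.2000, -1.0000, 0.2667, -1.1333).
‖u_2‖ = 4.2269, so q_2 = (0.9305, -0.0473, -0.2366, 0.0631, -0.2681).
r_{13} = q_1·a_3 = 2.1909; r_{23} = q_2·a_3 = 2.5551.
u_3 = a_3 − 2.1909·q_1 − 2.5551·q_2 = (0.0224, 1.3209, -2.3955, 2.2388, 2.4851).

u_3 = (0.0224, 1.3209, -2.3955, 2.2388, 2.4851)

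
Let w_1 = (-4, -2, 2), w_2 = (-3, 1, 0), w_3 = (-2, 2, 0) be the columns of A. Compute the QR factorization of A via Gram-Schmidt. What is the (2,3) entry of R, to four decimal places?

w_1 = (-4, -2, 2); ‖w_1‖ = 4.8990, so e_1 = (-0.8165, -0.4082, 0.4082).
e_1·w_2 = (-0.8165)·(-3) + (-0.4082)·1 + 0.4082·0 = 2.0412.
u_2 = w_2 − 2.0412·e_1 = (-1.3333, 1.8333, -0.8333).
‖u_2‖ = 2.4152, so e_2 = (-0.5521, 0.7591, -0.3450).
r_{23} = e_2·w_3 = 2.6222.

r_{23} = 2.6222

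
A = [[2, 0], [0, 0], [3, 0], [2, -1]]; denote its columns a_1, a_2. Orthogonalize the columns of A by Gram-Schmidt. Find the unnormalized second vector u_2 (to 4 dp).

a_1 = (2, 0, 3, 2); ‖a_1‖ = 4.1231, so q_1 = (0.4851, 0.0000, 0.7276, 0.4851).
q_1·a_2 = 0.4851·0 + 0.0000·0 + 0.7276·0 + 0.4851·(-1) = -0.4851.
u_2 = a_2 + 0.4851·q_1 = (0.2353, 0.0000, 0.3529, -0.7647).

u_2 = (0.2353, 0.0000, 0.3529, -0.7647)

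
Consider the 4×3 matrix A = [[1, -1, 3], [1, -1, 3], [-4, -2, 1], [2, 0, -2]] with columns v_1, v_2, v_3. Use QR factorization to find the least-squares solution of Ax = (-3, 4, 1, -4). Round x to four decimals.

q_1 = v_1/‖v_1‖ = (1, 1, -4, 2)/4.6904 = (0.2132, 0.2132, -0.8528, 0.4264).
r_{12} = q_1·v_2 = 1.2792.
u_2 = v_2 − 1.2792·q_1 = (-1.2727, -1.2727, -0.9091, -0.5455).
‖u_2‖ = 2.0889, so q_2 = (-0.6093, -0.6093, -0.4352, -0.2611).
r_{13} = q_1·v_3 = -0.4264; r_{23} = q_2·v_3 = -3.5686.
u_3 = v_3 + 0.4264·q_1 + 3.5686·q_2 = (0.9167, 0.9167, -0.9167, -2.7500).
‖u_3‖ = 3.1754, so q_3 = (0.2887, 0.2887, -0.2887, -0.8660).
Qᵀb = (-2.3452, 0.0000, 3.4641).
Back-substitute: x_3 = 3.4641/3.1754 = 1.0909.
x_2 = (0.0000 + 3.5686·1.0909)/2.0889 = 1.8636.
x_1 = (-2.3452 − 1.2792·1.8636 + 0.4264·1.0909)/4.6904 = -0.9091.

x = (-0.9091, 1.8636, 1.0909)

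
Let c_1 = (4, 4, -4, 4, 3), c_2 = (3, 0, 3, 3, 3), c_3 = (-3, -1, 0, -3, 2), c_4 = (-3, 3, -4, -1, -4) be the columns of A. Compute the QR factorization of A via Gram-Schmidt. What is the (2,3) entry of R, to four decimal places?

c_1 = (4, 4, -4, 4, 3); ‖c_1‖ = 8.5440, so q_1 = (0.4682, 0.4682, -0.4682, 0.4682, 0.3511).
q_1·c_2 = 0.4682·3 + 0.4682·0 + (-0.4682)·3 + 0.4682·3 + 0.3511·3 = 2.4579.
u_2 = c_2 − 2.4579·q_1 = (1.8493, -1.1507, 4.1507, 1.8493, 2.1370).
‖u_2‖ = 5.4735, so q_2 = (0.3379, -0.2102, 0.7583, 0.3379, 0.3904).
r_{23} = q_2·c_3 = -1.0361.

r_{23} = -1.0361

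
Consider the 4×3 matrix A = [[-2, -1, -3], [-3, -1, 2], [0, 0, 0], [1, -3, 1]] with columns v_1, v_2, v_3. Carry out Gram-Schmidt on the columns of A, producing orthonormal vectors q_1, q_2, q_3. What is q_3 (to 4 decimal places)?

q_3 = (-0.8165, 0.5715, 0.0000, 0.0816)

v_1 = (-2, -3, 0, 1); ‖v_1‖ = 3.7417, so q_1 = (-0.5345, -0.8018, 0.0000, 0.2673).
q_1·v_2 = (-0.5345)·(-1) + (-0.8018)·(-1) + 0.0000·0 + 0.2673·(-3) = 0.5345.
u_2 = v_2 − 0.5345·q_1 = (-0.7143, -0.5714, 0.0000, -3.1429).
‖u_2‖ = 3.2733, so q_2 = (-0.2182, -0.1746, 0.0000, -0.9602).
q_1·v_3 = (-0.5345)·(-3) + (-0.8018)·2 + 0.0000·0 + 0.2673·1 = 0.2673; q_2·v_3 = (-0.2182)·(-3) + (-0.1746)·2 + 0.0000·0 + (-0.9602)·1 = -0.6547.
u_3 = v_3 − 0.2673·q_1 + 0.6547·q_2 = (-3.0000, 2.1000, 0.0000, 0.3000).
‖u_3‖ = 3.6742, so q_3 = (-0.8165, 0.5715, 0.0000, 0.0816).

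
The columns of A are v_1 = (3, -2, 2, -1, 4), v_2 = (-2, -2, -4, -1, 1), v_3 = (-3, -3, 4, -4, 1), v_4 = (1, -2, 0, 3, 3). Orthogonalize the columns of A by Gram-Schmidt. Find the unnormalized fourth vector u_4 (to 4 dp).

e_1 = v_1/‖v_1‖ = (3, -2, 2, -1, 4)/5.8310 = (0.5145, -0.3430, 0.3430, -0.1715, 0.6860).
r_{12} = e_1·v_2 = -0.8575.
u_2 = v_2 + 0.8575·e_1 = (-1.5588, -2.2941, -3.7059, -1.1471, 1.5882).
‖u_2‖ = 5.0264, so e_2 = (-0.3101, -0.4564, -0.7373, -0.2282, 0.3160).
r_{13} = e_1·v_3 = 2.2295; r_{23} = e_2·v_3 = 0.5793.
u_3 = v_3 − 2.2295·e_1 − 0.5793·e_2 = (-3.9674, -1.9709, 3.6624, -3.4854, -0.7125).
‖u_3‖ = 6.7597, so e_3 = (-0.5869, -0.2916, 0.5418, -0.5156, -0.1054).
r_{14} = e_1·v_4 = 2.7440; r_{24} = e_2·v_4 = 0.8660; r_{34} = e_3·v_4 = -1.8668.
u_4 = v_4 − 2.7440·e_1 − 0.8660·e_2 + 1.8668·e_3 = (-1.2389, -1.2079, 0.7088, 2.7056, 0.6472).

u_4 = (-1.2389, -1.2079, 0.7088, 2.7056, 0.6472)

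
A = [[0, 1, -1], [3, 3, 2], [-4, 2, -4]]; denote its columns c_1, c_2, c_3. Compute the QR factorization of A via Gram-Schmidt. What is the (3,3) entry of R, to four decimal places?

c_1 = (0, 3, -4); ‖c_1‖ = 5.0000, so e_1 = (0.0000, 0.6000, -0.8000).
e_1·c_2 = 0.0000·1 + 0.6000·3 + (-0.8000)·2 = 0.2000.
u_2 = c_2 − 0.2000·e_1 = (1.0000, 2.8800, 2.1600).
‖u_2‖ = 3.7363, so e_2 = (0.2676, 0.7708, 0.5781).
e_1·c_3 = 0.0000·(-1) + 0.6000·2 + (-0.8000)·(-4) = 4.4000; e_2·c_3 = 0.2676·(-1) + 0.7708·2 + 0.5781·(-4) = -1.0385.
u_3 = c_3 − 4.4000·e_1 + 1.0385·e_2 = (-0.7221, 0.1605, 0.1203).
r_{33} = ‖u_3‖ = 0.7494.

r_{33} = 0.7494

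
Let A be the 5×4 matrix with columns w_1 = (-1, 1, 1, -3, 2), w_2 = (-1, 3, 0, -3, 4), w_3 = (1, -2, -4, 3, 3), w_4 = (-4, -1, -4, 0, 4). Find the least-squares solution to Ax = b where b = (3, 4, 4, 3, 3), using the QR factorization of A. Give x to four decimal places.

x = (-1.6709, 1.8799, 0.3640, -1.0148)

w_1 = (-1, 1, 1, -3, 2); ‖w_1‖ = 4.0000, so e_1 = (-0.2500, 0.2500, 0.2500, -0.7500, 0.5000).
e_1·w_2 = (-0.2500)·(-1) + 0.2500·3 + 0.2500·0 + (-0.7500)·(-3) + 0.5000·4 = 5.2500.
u_2 = w_2 − 5.2500·e_1 = (0.3125, 1.6875, -1.3125, 0.9375, 1.3750).
‖u_2‖ = 2.7272, so e_2 = (0.1146, 0.6188, -0.4813, 0.3438, 0.5042).
e_1·w_3 = (-0.2500)·1 + 0.2500·(-2) + 0.2500·(-4) + (-0.7500)·3 + 0.5000·3 = -2.5000; e_2·w_3 = 0.1146·1 + 0.6188·(-2) + (-0.4813)·(-4) + 0.3438·3 + 0.5042·3 = 3.3459.
u_3 = w_3 + 2.5000·e_1 − 3.3459·e_2 = (-0.0084, -3.4454, -1.7647, -0.0252, 2.5630).
‖u_3‖ = 4.6427, so e_3 = (-0.0018, -0.7421, -0.3801, -0.0054, 0.5521).
e_1·w_4 = (-0.2500)·(-4) + 0.2500·(-1) + 0.2500·(-4) + (-0.7500)·0 + 0.5000·4 = 1.7500; e_2·w_4 = 0.1146·(-4) + 0.6188·(-1) + (-0.4813)·(-4) + 0.3438·0 + 0.5042·4 = 2.8647; e_3·w_4 = (-0.0018)·(-4) + (-0.7421)·(-1) + (-0.3801)·(-4) + (-0.0054)·0 + 0.5521·4 = 4.4780.
u_4 = w_4 − 1.7500·e_1 − 2.8647·e_2 − 4.4780·e_3 = (-3.8827, 0.1131, -1.3567, 0.3520, -0.7914).
‖u_4‖ = 4.2046, so e_4 = (-0.9234, 0.0269, -0.3227, 0.0837, -0.1882).
Qᵀb = (0.5000, 3.4376, -2.8544, -4.2669).
Back-substitute: x_4 = -4.2669/4.2046 = -1.0148.
x_3 = (-2.8544 − 4.4780·(-1.0148))/4.6427 = 0.3640.
x_2 = (3.4376 − 3.3459·0.3640 − 2.8647·(-1.0148))/2.7272 = 1.8799.
x_1 = (0.5000 − 5.2500·1.8799 + 2.5000·0.3640 − 1.7500·(-1.0148))/4.0000 = -1.6709.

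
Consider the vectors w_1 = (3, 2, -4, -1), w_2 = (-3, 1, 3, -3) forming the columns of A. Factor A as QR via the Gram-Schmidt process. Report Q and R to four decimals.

w_1 = (3, 2, -4, -1); ‖w_1‖ = 5.4772, so e_1 = (0.5477, 0.3651, -0.7303, -0.1826).
e_1·w_2 = 0.5477·(-3) + 0.3651·1 + (-0.7303)·3 + (-0.1826)·(-3) = -2.9212.
u_2 = w_2 + 2.9212·e_1 = (-1.4000, 2.0667, 0.8667, -3.5333).
‖u_2‖ = 4.4121, so e_2 = (-0.3173, 0.4684, 0.1964, -0.8008).

Q = [[0.5477, -0.3173], [0.3651, 0.4684], [-0.7303, 0.1964], [-0.1826, -0.8008]], R = [[5.4772, -2.9212], [0.0000, 4.4121]]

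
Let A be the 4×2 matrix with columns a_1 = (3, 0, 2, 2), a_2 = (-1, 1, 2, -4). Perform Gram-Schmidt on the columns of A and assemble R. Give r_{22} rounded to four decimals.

r_{22} = 4.3724

q_1 = a_1/‖a_1‖ = (3, 0, 2, 2)/4.1231 = (0.7276, 0.0000, 0.4851, 0.4851).
r_{12} = q_1·a_2 = -1.6977.
u_2 = a_2 + 1.6977·q_1 = (0.2353, 1.0000, 2.8235, -3.1765).
r_{22} = ‖u_2‖ = 4.3724.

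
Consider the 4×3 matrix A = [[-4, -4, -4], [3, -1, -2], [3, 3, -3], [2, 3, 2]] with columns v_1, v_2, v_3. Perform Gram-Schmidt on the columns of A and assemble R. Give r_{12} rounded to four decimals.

r_{12} = 4.5422

v_1 = (-4, 3, 3, 2); ‖v_1‖ = 6.1644, so e_1 = (-0.6489, 0.4867, 0.4867, 0.3244).
r_{12} = e_1·v_2 = 4.5422.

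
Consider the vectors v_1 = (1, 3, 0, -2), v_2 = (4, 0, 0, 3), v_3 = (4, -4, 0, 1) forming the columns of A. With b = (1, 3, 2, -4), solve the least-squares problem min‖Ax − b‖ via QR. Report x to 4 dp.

x = (1.4706, -0.4706, 0.3529)

q_1 = v_1/‖v_1‖ = (1, 3, 0, -2)/3.7417 = (0.2673, 0.8018, 0.0000, -0.5345).
r_{12} = q_1·v_2 = -0.5345.
u_2 = v_2 + 0.5345·q_1 = (4.1429, 0.4286, 0.0000, 2.7143).
‖u_2‖ = 4.9713, so q_2 = (0.8333, 0.0862, 0.0000, 0.5460).
r_{13} = q_1·v_3 = -2.6726; r_{23} = q_2·v_3 = 3.5345.
u_3 = v_3 + 2.6726·q_1 − 3.5345·q_2 = (1.7688, -2.1618, 0.0000, -2.3584).
‖u_3‖ = 3.6557, so q_3 = (0.4838, -0.5914, 0.0000, -0.6451).
Qᵀb = (4.8107, -1.0920, 1.2902).
Back-substitute: x_3 = 1.2902/3.6557 = 0.3529.
x_2 = (-1.0920 − 3.5345·0.3529)/4.9713 = -0.4706.
x_1 = (4.8107 + 0.5345·(-0.4706) + 2.6726·0.3529)/3.7417 = 1.4706.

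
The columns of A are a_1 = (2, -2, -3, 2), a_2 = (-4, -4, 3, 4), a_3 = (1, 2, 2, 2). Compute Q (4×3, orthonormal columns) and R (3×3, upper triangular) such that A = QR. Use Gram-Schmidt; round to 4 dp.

Q = [[0.4364, -0.5174, 0.4312], [-0.4364, -0.5427, 0.5012], [-0.6547, 0.3786, 0.3833], [0.4364, 0.5427, 0.6449]], R = [[4.5826, -0.2182, -0.8729], [0.0000, 7.5467, 0.2398], [0.0000, 0.0000, 3.4901]]

a_1 = (2, -2, -3, 2); ‖a_1‖ = 4.5826, so q_1 = (0.4364, -0.4364, -0.6547, 0.4364).
q_1·a_2 = 0.4364·(-4) + (-0.4364)·(-4) + (-0.6547)·3 + 0.4364·4 = -0.2182.
u_2 = a_2 + 0.2182·q_1 = (-3.9048, -4.0952, 2.8571, 4.0952).
‖u_2‖ = 7.5467, so q_2 = (-0.5174, -0.5427, 0.3786, 0.5427).
q_1·a_3 = 0.4364·1 + (-0.4364)·2 + (-0.6547)·2 + 0.4364·2 = -0.8729; q_2·a_3 = (-0.5174)·1 + (-0.5427)·2 + 0.3786·2 + 0.5427·2 = 0.2398.
u_3 = a_3 + 0.8729·q_1 − 0.2398·q_2 = (1.5050, 1.7492, 1.3378, 2.2508).
‖u_3‖ = 3.4901, so q_3 = (0.4312, 0.5012, 0.3833, 0.6449).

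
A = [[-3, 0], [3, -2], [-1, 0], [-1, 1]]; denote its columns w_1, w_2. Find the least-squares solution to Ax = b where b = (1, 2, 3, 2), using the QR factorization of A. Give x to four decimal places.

x = (-0.4706, -1.0588)

w_1 = (-3, 3, -1, -1); ‖w_1‖ = 4.4721, so q_1 = (-0.6708, 0.6708, -0.2236, -0.2236).
q_1·w_2 = (-0.6708)·0 + 0.6708·(-2) + (-0.2236)·0 + (-0.2236)·1 = -1.5652.
u_2 = w_2 + 1.5652·q_1 = (-1.0500, -0.9500, -0.3500, 0.6500).
‖u_2‖ = 1.5969, so q_2 = (-0.6575, -0.5949, -0.2192, 0.4070).
Qᵀb = (-0.4472, -1.6908).
Back-substitute: x_2 = -1.6908/1.5969 = -1.0588.
x_1 = (-0.4472 + 1.5652·(-1.0588))/4.4721 = -0.4706.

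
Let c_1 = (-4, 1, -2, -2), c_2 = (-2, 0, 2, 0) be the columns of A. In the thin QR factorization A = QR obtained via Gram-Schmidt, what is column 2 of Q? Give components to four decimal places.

q_2 = (-0.5013, -0.0590, 0.8552, 0.1180)

c_1 = (-4, 1, -2, -2); ‖c_1‖ = 5.0000, so q_1 = (-0.8000, 0.2000, -0.4000, -0.4000).
q_1·c_2 = (-0.8000)·(-2) + 0.2000·0 + (-0.4000)·2 + (-0.4000)·0 = 0.8000.
u_2 = c_2 − 0.8000·q_1 = (-1.3600, -0.1600, 2.3200, 0.3200).
‖u_2‖ = 2.7129, so q_2 = (-0.5013, -0.0590, 0.8552, 0.1180).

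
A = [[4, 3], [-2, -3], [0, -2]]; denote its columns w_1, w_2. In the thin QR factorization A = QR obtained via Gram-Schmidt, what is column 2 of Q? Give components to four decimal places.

q_1 = w_1/‖w_1‖ = (4, -2, 0)/4.4721 = (0.8944, -0.4472, 0.0000).
r_{12} = q_1·w_2 = 4.0249.
u_2 = w_2 − 4.0249·q_1 = (-0.6000, -1.2000, -2.0000).
‖u_2‖ = 2.4083, so q_2 = (-0.2491, -0.4983, -0.8305).

q_2 = (-0.2491, -0.4983, -0.8305)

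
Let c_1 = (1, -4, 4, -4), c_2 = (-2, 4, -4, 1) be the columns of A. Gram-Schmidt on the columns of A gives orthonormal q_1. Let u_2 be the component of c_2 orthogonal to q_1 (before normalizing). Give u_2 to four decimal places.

q_1 = c_1/‖c_1‖ = (1, -4, 4, -4)/7.0000 = (0.1429, -0.5714, 0.5714, -0.5714).
r_{12} = q_1·c_2 = -5.4286.
u_2 = c_2 + 5.4286·q_1 = (-1.2245, 0.8980, -0.8980, -2.1020).

u_2 = (-1.2245, 0.8980, -0.8980, -2.1020)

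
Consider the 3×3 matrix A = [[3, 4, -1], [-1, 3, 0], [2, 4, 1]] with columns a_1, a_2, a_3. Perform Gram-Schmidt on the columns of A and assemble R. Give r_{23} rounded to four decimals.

r_{23} = 0.2691

a_1 = (3, -1, 2); ‖a_1‖ = 3.7417, so e_1 = (0.8018, -0.2673, 0.5345).
e_1·a_2 = 0.8018·4 + (-0.2673)·3 + 0.5345·4 = 4.5434.
u_2 = a_2 − 4.5434·e_1 = (0.3571, 4.2143, 1.5714).
‖u_2‖ = 4.5119, so e_2 = (0.0792, 0.9340, 0.3483).
r_{23} = e_2·a_3 = 0.2691.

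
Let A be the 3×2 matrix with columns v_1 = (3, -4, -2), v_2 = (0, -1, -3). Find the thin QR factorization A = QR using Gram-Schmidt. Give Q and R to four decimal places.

Q = [[0.5571, -0.4042], [-0.7428, 0.1482], [-0.3714, -0.9026]], R = [[5.3852, 1.8570], [0.0000, 2.5596]]

v_1 = (3, -4, -2); ‖v_1‖ = 5.3852, so e_1 = (0.5571, -0.7428, -0.3714).
e_1·v_2 = 0.5571·0 + (-0.7428)·(-1) + (-0.3714)·(-3) = 1.8570.
u_2 = v_2 − 1.8570·e_1 = (-1.0345, 0.3793, -2.3103).
‖u_2‖ = 2.5596, so e_2 = (-0.4042, 0.1482, -0.9026).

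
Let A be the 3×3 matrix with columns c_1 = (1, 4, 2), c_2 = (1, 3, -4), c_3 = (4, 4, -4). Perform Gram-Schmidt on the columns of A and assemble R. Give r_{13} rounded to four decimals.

r_{13} = 2.6186

c_1 = (1, 4, 2); ‖c_1‖ = 4.5826, so q_1 = (0.2182, 0.8729, 0.4364).
r_{13} = q_1·c_3 = 2.6186.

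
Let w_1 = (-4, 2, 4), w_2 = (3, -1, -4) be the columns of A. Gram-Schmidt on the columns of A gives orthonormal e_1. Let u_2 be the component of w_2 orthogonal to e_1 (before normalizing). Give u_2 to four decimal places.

e_1 = w_1/‖w_1‖ = (-4, 2, 4)/6.0000 = (-0.6667, 0.3333, 0.6667).
r_{12} = e_1·w_2 = -5.0000.
u_2 = w_2 + 5.0000·e_1 = (-0.3333, 0.6667, -0.6667).

u_2 = (-0.3333, 0.6667, -0.6667)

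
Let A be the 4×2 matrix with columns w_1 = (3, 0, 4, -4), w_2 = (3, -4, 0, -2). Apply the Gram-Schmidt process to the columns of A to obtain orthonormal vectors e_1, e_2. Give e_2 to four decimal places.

w_1 = (3, 0, 4, -4); ‖w_1‖ = 6.4031, so e_1 = (0.4685, 0.0000, 0.6247, -0.6247).
e_1·w_2 = 0.4685·3 + 0.0000·(-4) + 0.6247·0 + (-0.6247)·(-2) = 2.6550.
u_2 = w_2 − 2.6550·e_1 = (1.7561, -4.0000, -1.6585, -0.3415).
‖u_2‖ = 4.6852, so e_2 = (0.3748, -0.8537, -0.3540, -0.0729).

e_2 = (0.3748, -0.8537, -0.3540, -0.0729)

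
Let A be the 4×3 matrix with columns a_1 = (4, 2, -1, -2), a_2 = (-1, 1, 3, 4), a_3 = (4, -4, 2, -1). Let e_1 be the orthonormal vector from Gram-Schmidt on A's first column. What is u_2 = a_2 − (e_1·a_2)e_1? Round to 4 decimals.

a_1 = (4, 2, -1, -2); ‖a_1‖ = 5.0000, so e_1 = (0.8000, 0.4000, -0.2000, -0.4000).
e_1·a_2 = 0.8000·(-1) + 0.4000·1 + (-0.2000)·3 + (-0.4000)·4 = -2.6000.
u_2 = a_2 + 2.6000·e_1 = (1.0800, 2.0400, 2.4800, 2.9600).

u_2 = (1.0800, 2.0400, 2.4800, 2.9600)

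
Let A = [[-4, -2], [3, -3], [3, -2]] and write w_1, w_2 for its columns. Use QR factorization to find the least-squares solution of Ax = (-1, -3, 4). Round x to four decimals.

x = (0.2647, 0.2854)

w_1 = (-4, 3, 3); ‖w_1‖ = 5.8310, so q_1 = (-0.6860, 0.5145, 0.5145).
q_1·w_2 = (-0.6860)·(-2) + 0.5145·(-3) + 0.5145·(-2) = -1.2005.
u_2 = w_2 + 1.2005·q_1 = (-2.8235, -2.3824, -1.3824).
‖u_2‖ = 3.9445, so q_2 = (-0.7158, -0.6040, -0.3505).
Qᵀb = (1.2005, 1.1259).
Back-substitute: x_2 = 1.1259/3.9445 = 0.2854.
x_1 = (1.2005 + 1.2005·0.2854)/5.8310 = 0.2647.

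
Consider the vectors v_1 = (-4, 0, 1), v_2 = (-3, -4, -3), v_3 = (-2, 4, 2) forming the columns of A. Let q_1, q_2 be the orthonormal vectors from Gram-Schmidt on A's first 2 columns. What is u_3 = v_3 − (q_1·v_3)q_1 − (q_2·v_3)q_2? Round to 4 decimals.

q_1 = v_1/‖v_1‖ = (-4, 0, 1)/4.1231 = (-0.9701, 0.0000, 0.2425).
r_{12} = q_1·v_2 = 2.1828.
u_2 = v_2 − 2.1828·q_1 = (-0.8824, -4.0000, -3.5294).
‖u_2‖ = 5.4070, so q_2 = (-0.1632, -0.7398, -0.6528).
r_{13} = q_1·v_3 = 2.4254; r_{23} = q_2·v_3 = -3.9383.
u_3 = v_3 − 2.4254·q_1 + 3.9383·q_2 = (-0.2897, 1.0865, -1.1590).

u_3 = (-0.2897, 1.0865, -1.1590)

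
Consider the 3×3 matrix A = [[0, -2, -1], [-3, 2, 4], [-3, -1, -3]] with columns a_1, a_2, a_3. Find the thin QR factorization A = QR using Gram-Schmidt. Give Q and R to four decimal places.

Q = [[0.0000, -0.6860, 0.7276], [-0.7071, 0.5145, 0.4851], [-0.7071, -0.5145, -0.4851]], R = [[4.2426, -0.7071, -0.7071], [0.0000, 2.9155, 4.2875], [0.0000, 0.0000, 2.6679]]

q_1 = a_1/‖a_1‖ = (0, -3, -3)/4.2426 = (0.0000, -0.7071, -0.7071).
r_{12} = q_1·a_2 = -0.7071.
u_2 = a_2 + 0.7071·q_1 = (-2.0000, 1.5000, -1.5000).
‖u_2‖ = 2.9155, so q_2 = (-0.6860, 0.5145, -0.5145).
r_{13} = q_1·a_3 = -0.7071; r_{23} = q_2·a_3 = 4.2875.
u_3 = a_3 + 0.7071·q_1 − 4.2875·q_2 = (1.9412, 1.2941, -1.2941).
‖u_3‖ = 2.6679, so q_3 = (0.7276, 0.4851, -0.4851).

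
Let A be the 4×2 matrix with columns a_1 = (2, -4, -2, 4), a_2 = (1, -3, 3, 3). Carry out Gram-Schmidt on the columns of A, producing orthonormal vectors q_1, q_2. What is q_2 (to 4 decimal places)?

a_1 = (2, -4, -2, 4); ‖a_1‖ = 6.3246, so q_1 = (0.3162, -0.6325, -0.3162, 0.6325).
q_1·a_2 = 0.3162·1 + (-0.6325)·(-3) + (-0.3162)·3 + 0.6325·3 = 3.1623.
u_2 = a_2 − 3.1623·q_1 = (0.0000, -1.0000, 4.0000, 1.0000).
‖u_2‖ = 4.2426, so q_2 = (0.0000, -0.2357, 0.9428, 0.2357).

q_2 = (0.0000, -0.2357, 0.9428, 0.2357)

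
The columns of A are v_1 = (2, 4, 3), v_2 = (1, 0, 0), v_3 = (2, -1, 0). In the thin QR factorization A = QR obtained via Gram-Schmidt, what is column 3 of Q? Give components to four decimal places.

v_1 = (2, 4, 3); ‖v_1‖ = 5.3852, so e_1 = (0.3714, 0.7428, 0.5571).
e_1·v_2 = 0.3714·1 + 0.7428·0 + 0.5571·0 = 0.3714.
u_2 = v_2 − 0.3714·e_1 = (0.8621, -0.2759, -0.2069).
‖u_2‖ = 0.9285, so e_2 = (0.9285, -0.2971, -0.2228).
e_1·v_3 = 0.3714·2 + 0.7428·(-1) + 0.5571·0 = 0.0000; e_2·v_3 = 0.9285·2 + (-0.2971)·(-1) + (-0.2228)·0 = 2.1541.
u_3 = v_3 + 0.0000·e_1 − 2.1541·e_2 = (0.0000, -0.3600, 0.4800).
‖u_3‖ = 0.6000, so e_3 = (0.0000, -0.6000, 0.8000).

e_3 = (0.0000, -0.6000, 0.8000)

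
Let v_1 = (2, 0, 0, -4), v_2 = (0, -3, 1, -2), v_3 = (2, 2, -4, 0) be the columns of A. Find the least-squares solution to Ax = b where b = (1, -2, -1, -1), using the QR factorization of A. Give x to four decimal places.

v_1 = (2, 0, 0, -4); ‖v_1‖ = 4.4721, so q_1 = (0.4472, 0.0000, 0.0000, -0.8944).
q_1·v_2 = 0.4472·0 + 0.0000·(-3) + 0.0000·1 + (-0.8944)·(-2) = 1.7889.
u_2 = v_2 − 1.7889·q_1 = (-0.8000, -3.0000, 1.0000, -0.4000).
‖u_2‖ = 3.2863, so q_2 = (-0.2434, -0.9129, 0.3043, -0.1217).
q_1·v_3 = 0.4472·2 + 0.0000·2 + 0.0000·(-4) + (-0.8944)·0 = 0.8944; q_2·v_3 = (-0.2434)·2 + (-0.9129)·2 + 0.3043·(-4) + (-0.1217)·0 = -3.5298.
u_3 = v_3 − 0.8944·q_1 + 3.5298·q_2 = (0.7407, -1.2222, -2.9259, 0.3704).
‖u_3‖ = 3.2773, so q_3 = (0.2260, -0.3729, -0.8928, 0.1130).
Qᵀb = (1.3416, 1.3997, 1.7517).
Back-substitute: x_3 = 1.7517/3.2773 = 0.5345.
x_2 = (1.3997 + 3.5298·0.5345)/3.2863 = 1.0000.
x_1 = (1.3416 − 1.7889·1.0000 − 0.8944·0.5345)/4.4721 = -0.2069.

x = (-0.2069, 1.0000, 0.5345)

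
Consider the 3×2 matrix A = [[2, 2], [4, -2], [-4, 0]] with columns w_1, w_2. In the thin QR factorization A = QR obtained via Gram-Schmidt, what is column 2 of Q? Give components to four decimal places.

w_1 = (2, 4, -4); ‖w_1‖ = 6.0000, so e_1 = (0.3333, 0.6667, -0.6667).
e_1·w_2 = 0.3333·2 + 0.6667·(-2) + (-0.6667)·0 = -0.6667.
u_2 = w_2 + 0.6667·e_1 = (2.2222, -1.5556, -0.4444).
‖u_2‖ = 2.7487, so e_2 = (0.8085, -0.5659, -0.1617).

e_2 = (0.8085, -0.5659, -0.1617)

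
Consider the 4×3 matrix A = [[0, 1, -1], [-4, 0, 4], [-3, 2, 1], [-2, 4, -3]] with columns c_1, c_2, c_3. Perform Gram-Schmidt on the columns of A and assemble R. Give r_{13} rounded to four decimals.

r_{13} = -2.4140

q_1 = c_1/‖c_1‖ = (0, -4, -3, -2)/5.3852 = (0.0000, -0.7428, -0.5571, -0.3714).
r_{13} = q_1·c_3 = -2.4140.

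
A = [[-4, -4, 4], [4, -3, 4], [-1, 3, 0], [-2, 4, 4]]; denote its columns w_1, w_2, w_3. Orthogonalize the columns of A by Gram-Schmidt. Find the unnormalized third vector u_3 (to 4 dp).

e_1 = w_1/‖w_1‖ = (-4, 4, -1, -2)/6.0828 = (-0.6576, 0.6576, -0.1644, -0.3288).
r_{12} = e_1·w_2 = -1.1508.
u_2 = w_2 + 1.1508·e_1 = (-4.7568, -2.2432, 2.8108, 3.6216).
‖u_2‖ = 6.9768, so e_2 = (-0.6818, -0.3215, 0.4029, 0.5191).
r_{13} = e_1·w_3 = -1.3152; r_{23} = e_2·w_3 = -1.9369.
u_3 = w_3 + 1.3152·e_1 + 1.9369·e_2 = (1.8145, 4.2421, 0.5641, 4.5730).

u_3 = (1.8145, 4.2421, 0.5641, 4.5730)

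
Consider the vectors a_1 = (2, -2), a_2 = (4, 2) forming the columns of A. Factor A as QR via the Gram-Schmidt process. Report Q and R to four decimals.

e_1 = a_1/‖a_1‖ = (2, -2)/2.8284 = (0.7071, -0.7071).
r_{12} = e_1·a_2 = 1.4142.
u_2 = a_2 − 1.4142·e_1 = (3.0000, 3.0000).
‖u_2‖ = 4.2426, so e_2 = (0.7071, 0.7071).

Q = [[0.7071, 0.7071], [-0.7071, 0.7071]], R = [[2.8284, 1.4142], [0.0000, 4.2426]]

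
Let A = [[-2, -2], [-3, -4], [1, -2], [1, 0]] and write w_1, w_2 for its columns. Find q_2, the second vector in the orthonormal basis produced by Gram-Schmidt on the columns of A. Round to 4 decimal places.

q_1 = w_1/‖w_1‖ = (-2, -3, 1, 1)/3.8730 = (-0.5164, -0.7746, 0.2582, 0.2582).
r_{12} = q_1·w_2 = 3.6148.
u_2 = w_2 − 3.6148·q_1 = (-0.1333, -1.2000, -2.9333, -0.9333).
‖u_2‖ = 3.3066, so q_2 = (-0.0403, -0.3629, -0.8871, -0.2823).

q_2 = (-0.0403, -0.3629, -0.8871, -0.2823)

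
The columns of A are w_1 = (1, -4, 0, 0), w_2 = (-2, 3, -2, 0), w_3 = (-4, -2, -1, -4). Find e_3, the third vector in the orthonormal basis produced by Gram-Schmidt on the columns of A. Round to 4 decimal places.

e_3 = (-0.5197, -0.1299, 0.3248, -0.7795)

e_1 = w_1/‖w_1‖ = (1, -4, 0, 0)/4.1231 = (0.2425, -0.9701, 0.0000, 0.0000).
r_{12} = e_1·w_2 = -3.3955.
u_2 = w_2 + 3.3955·e_1 = (-1.1765, -0.2941, -2.0000, 0.0000).
‖u_2‖ = 2.3389, so e_2 = (-0.5030, -0.1257, -0.8551, 0.0000).
r_{13} = e_1·w_3 = 0.9701; r_{23} = e_2·w_3 = 3.1186.
u_3 = w_3 − 0.9701·e_1 − 3.1186·e_2 = (-2.6667, -0.6667, 1.6667, -4.0000).
‖u_3‖ = 5.1316, so e_3 = (-0.5197, -0.1299, 0.3248, -0.7795).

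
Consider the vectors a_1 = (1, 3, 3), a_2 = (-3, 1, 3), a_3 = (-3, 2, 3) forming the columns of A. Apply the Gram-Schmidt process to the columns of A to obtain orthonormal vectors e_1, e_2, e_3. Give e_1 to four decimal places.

e_1 = a_1/‖a_1‖ = (1, 3, 3)/4.3589 = (0.2294, 0.6882, 0.6882).

e_1 = (0.2294, 0.6882, 0.6882)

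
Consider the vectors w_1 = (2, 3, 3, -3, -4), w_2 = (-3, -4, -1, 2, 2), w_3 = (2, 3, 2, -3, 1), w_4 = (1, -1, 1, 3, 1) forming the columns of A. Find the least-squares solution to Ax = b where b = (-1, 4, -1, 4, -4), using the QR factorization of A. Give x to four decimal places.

x = (-0.1796, -1.7294, -1.6243, 0.1915)

w_1 = (2, 3, 3, -3, -4); ‖w_1‖ = 6.8557, so q_1 = (0.2917, 0.4376, 0.4376, -0.4376, -0.5835).
q_1·w_2 = 0.2917·(-3) + 0.4376·(-4) + 0.4376·(-1) + (-0.4376)·2 + (-0.5835)·2 = -5.1053.
u_2 = w_2 + 5.1053·q_1 = (-1.5106, -1.7660, 1.2340, -0.2340, -0.9787).
‖u_2‖ = 2.8171, so q_2 = (-0.5362, -0.6269, 0.4381, -0.0831, -0.3474).
q_1·w_3 = 0.2917·2 + 0.4376·3 + 0.4376·2 + (-0.4376)·(-3) + (-0.5835)·1 = 3.5008; q_2·w_3 = (-0.5362)·2 + (-0.6269)·3 + 0.4381·2 + (-0.0831)·(-3) + (-0.3474)·1 = -2.1751.
u_3 = w_3 − 3.5008·q_1 + 2.1751·q_2 = (-0.1877, 0.1046, 1.4209, -1.6488, 2.2869).
‖u_3‖ = 3.1644, so q_3 = (-0.0593, 0.0330, 0.4490, -0.5210, 0.7227).
q_1·w_4 = 0.2917·1 + 0.4376·(-1) + 0.4376·1 + (-0.4376)·3 + (-0.5835)·1 = -1.6045; q_2·w_4 = (-0.5362)·1 + (-0.6269)·(-1) + 0.4381·1 + (-0.0831)·3 + (-0.3474)·1 = -0.0680; q_3·w_4 = (-0.0593)·1 + 0.0330·(-1) + 0.4490·1 + (-0.5210)·3 + 0.7227·1 = -0.4838.
u_4 = w_4 + 1.6045·q_1 + 0.0680·q_2 + 0.4838·q_3 = (1.4029, -0.3245, 1.9491, 2.0402, 0.3898).
‖u_4‖ = 3.1917, so q_4 = (0.4396, -0.1017, 0.6107, 0.6392, 0.1221).
Qᵀb = (1.6045, -1.3519, -5.2325, 0.6114).
Back-substitute: x_4 = 0.6114/3.1917 = 0.1915.
x_3 = (-5.2325 + 0.4838·0.1915)/3.1644 = -1.6243.
x_2 = (-1.3519 + 2.1751·(-1.6243) + 0.0680·0.1915)/2.8171 = -1.7294.
x_1 = (1.6045 + 5.1053·(-1.7294) − 3.5008·(-1.6243) + 1.6045·0.1915)/6.8557 = -0.1796.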